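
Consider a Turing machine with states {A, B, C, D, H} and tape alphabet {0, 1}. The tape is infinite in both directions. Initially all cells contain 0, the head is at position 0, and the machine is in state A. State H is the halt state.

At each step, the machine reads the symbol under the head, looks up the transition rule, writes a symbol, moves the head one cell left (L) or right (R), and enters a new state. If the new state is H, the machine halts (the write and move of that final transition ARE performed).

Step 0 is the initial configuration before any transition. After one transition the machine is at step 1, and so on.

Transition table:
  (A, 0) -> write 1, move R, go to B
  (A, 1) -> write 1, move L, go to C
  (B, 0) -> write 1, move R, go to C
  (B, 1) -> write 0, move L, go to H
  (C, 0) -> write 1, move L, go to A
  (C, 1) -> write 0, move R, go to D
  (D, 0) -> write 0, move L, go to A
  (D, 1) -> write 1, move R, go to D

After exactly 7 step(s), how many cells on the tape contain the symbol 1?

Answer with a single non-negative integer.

Step 1: in state A at pos 0, read 0 -> (A,0)->write 1,move R,goto B. Now: state=B, head=1, tape[-1..2]=0100 (head:   ^)
Step 2: in state B at pos 1, read 0 -> (B,0)->write 1,move R,goto C. Now: state=C, head=2, tape[-1..3]=01100 (head:    ^)
Step 3: in state C at pos 2, read 0 -> (C,0)->write 1,move L,goto A. Now: state=A, head=1, tape[-1..3]=01110 (head:   ^)
Step 4: in state A at pos 1, read 1 -> (A,1)->write 1,move L,goto C. Now: state=C, head=0, tape[-1..3]=01110 (head:  ^)
Step 5: in state C at pos 0, read 1 -> (C,1)->write 0,move R,goto D. Now: state=D, head=1, tape[-1..3]=00110 (head:   ^)
Step 6: in state D at pos 1, read 1 -> (D,1)->write 1,move R,goto D. Now: state=D, head=2, tape[-1..3]=00110 (head:    ^)
Step 7: in state D at pos 2, read 1 -> (D,1)->write 1,move R,goto D. Now: state=D, head=3, tape[-1..4]=001100 (head:     ^)
Cells containing 1 after step 7: {1, 2} -> 2 cell(s)

Answer: 2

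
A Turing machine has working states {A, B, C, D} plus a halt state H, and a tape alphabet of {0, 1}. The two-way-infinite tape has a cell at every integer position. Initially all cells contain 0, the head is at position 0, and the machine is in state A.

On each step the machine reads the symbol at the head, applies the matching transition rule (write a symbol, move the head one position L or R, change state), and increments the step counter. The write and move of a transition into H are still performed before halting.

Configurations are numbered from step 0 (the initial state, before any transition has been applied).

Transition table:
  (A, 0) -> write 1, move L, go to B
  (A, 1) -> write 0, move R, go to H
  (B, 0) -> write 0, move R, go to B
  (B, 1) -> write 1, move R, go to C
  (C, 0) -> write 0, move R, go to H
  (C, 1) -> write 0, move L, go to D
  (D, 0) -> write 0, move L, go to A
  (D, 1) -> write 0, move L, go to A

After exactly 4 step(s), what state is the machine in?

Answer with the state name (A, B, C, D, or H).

Step 1: in state A at pos 0, read 0 -> (A,0)->write 1,move L,goto B. Now: state=B, head=-1, tape[-2..1]=0010 (head:  ^)
Step 2: in state B at pos -1, read 0 -> (B,0)->write 0,move R,goto B. Now: state=B, head=0, tape[-2..1]=0010 (head:   ^)
Step 3: in state B at pos 0, read 1 -> (B,1)->write 1,move R,goto C. Now: state=C, head=1, tape[-2..2]=00100 (head:    ^)
Step 4: in state C at pos 1, read 0 -> (C,0)->write 0,move R,goto H. Now: state=H, head=2, tape[-2..3]=001000 (head:     ^)

Answer: H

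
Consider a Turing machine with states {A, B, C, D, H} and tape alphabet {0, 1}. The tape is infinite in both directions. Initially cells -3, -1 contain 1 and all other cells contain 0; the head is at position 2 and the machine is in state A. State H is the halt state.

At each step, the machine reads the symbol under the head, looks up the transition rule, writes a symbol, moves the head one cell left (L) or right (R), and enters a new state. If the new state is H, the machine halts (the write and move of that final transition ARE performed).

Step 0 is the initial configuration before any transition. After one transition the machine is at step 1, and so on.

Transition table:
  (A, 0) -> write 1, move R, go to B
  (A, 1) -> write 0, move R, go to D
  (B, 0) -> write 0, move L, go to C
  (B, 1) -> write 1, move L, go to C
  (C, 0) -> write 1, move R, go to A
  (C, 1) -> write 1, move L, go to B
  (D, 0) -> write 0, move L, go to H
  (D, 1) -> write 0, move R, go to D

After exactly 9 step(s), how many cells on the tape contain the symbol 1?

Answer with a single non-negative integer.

Step 1: in state A at pos 2, read 0 -> (A,0)->write 1,move R,goto B. Now: state=B, head=3, tape[-4..4]=010100100 (head:        ^)
Step 2: in state B at pos 3, read 0 -> (B,0)->write 0,move L,goto C. Now: state=C, head=2, tape[-4..4]=010100100 (head:       ^)
Step 3: in state C at pos 2, read 1 -> (C,1)->write 1,move L,goto B. Now: state=B, head=1, tape[-4..4]=010100100 (head:      ^)
Step 4: in state B at pos 1, read 0 -> (B,0)->write 0,move L,goto C. Now: state=C, head=0, tape[-4..4]=010100100 (head:     ^)
Step 5: in state C at pos 0, read 0 -> (C,0)->write 1,move R,goto A. Now: state=A, head=1, tape[-4..4]=010110100 (head:      ^)
Step 6: in state A at pos 1, read 0 -> (A,0)->write 1,move R,goto B. Now: state=B, head=2, tape[-4..4]=010111100 (head:       ^)
Step 7: in state B at pos 2, read 1 -> (B,1)->write 1,move L,goto C. Now: state=C, head=1, tape[-4..4]=010111100 (head:      ^)
Step 8: in state C at pos 1, read 1 -> (C,1)->write 1,move L,goto B. Now: state=B, head=0, tape[-4..4]=010111100 (head:     ^)
Step 9: in state B at pos 0, read 1 -> (B,1)->write 1,move L,goto C. Now: state=C, head=-1, tape[-4..4]=010111100 (head:    ^)
Cells containing 1 after step 9: {-3, -1, 0, 1, 2} -> 5 cell(s)

Answer: 5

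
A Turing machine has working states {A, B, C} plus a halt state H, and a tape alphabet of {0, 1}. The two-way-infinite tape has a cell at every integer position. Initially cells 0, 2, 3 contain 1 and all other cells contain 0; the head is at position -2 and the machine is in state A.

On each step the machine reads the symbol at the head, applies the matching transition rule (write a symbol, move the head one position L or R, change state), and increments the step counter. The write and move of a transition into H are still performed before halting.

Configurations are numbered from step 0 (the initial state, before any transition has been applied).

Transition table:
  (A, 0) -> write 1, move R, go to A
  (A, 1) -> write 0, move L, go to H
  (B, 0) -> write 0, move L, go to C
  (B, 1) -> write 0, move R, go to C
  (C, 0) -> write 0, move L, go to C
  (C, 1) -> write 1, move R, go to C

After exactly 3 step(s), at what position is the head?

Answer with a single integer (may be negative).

Answer: -1

Derivation:
Step 1: in state A at pos -2, read 0 -> (A,0)->write 1,move R,goto A. Now: state=A, head=-1, tape[-3..4]=01010110 (head:   ^)
Step 2: in state A at pos -1, read 0 -> (A,0)->write 1,move R,goto A. Now: state=A, head=0, tape[-3..4]=01110110 (head:    ^)
Step 3: in state A at pos 0, read 1 -> (A,1)->write 0,move L,goto H. Now: state=H, head=-1, tape[-3..4]=01100110 (head:   ^)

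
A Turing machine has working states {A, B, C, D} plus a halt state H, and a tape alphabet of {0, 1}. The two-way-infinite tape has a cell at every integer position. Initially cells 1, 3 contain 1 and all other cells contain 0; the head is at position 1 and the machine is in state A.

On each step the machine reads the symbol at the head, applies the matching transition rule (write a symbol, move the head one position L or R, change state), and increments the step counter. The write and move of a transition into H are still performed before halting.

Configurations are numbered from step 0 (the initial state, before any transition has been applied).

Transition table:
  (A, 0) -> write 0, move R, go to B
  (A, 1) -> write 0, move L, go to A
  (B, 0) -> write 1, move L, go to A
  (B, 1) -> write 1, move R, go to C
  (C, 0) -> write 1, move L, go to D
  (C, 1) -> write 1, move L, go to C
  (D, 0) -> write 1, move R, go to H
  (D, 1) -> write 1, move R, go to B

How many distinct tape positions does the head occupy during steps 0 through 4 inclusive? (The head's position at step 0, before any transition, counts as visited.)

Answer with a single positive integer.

Step 1: in state A at pos 1, read 1 -> (A,1)->write 0,move L,goto A. Now: state=A, head=0, tape[-1..4]=000010 (head:  ^)
Step 2: in state A at pos 0, read 0 -> (A,0)->write 0,move R,goto B. Now: state=B, head=1, tape[-1..4]=000010 (head:   ^)
Step 3: in state B at pos 1, read 0 -> (B,0)->write 1,move L,goto A. Now: state=A, head=0, tape[-1..4]=001010 (head:  ^)
Step 4: in state A at pos 0, read 0 -> (A,0)->write 0,move R,goto B. Now: state=B, head=1, tape[-1..4]=001010 (head:   ^)
Head positions at steps 0..4: starting at 1, distinct positions visited = {0, 1} -> 2 position(s)

Answer: 2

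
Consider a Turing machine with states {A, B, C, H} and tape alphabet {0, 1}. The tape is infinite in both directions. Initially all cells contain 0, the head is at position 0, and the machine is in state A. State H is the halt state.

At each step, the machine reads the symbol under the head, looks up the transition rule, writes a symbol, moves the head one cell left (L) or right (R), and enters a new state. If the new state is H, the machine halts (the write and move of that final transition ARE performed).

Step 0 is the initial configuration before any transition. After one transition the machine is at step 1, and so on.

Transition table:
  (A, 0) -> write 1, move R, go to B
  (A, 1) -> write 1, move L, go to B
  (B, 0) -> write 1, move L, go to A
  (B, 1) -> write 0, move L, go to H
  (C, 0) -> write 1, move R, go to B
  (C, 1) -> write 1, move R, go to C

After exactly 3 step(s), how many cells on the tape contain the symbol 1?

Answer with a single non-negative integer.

Step 1: in state A at pos 0, read 0 -> (A,0)->write 1,move R,goto B. Now: state=B, head=1, tape[-1..2]=0100 (head:   ^)
Step 2: in state B at pos 1, read 0 -> (B,0)->write 1,move L,goto A. Now: state=A, head=0, tape[-1..2]=0110 (head:  ^)
Step 3: in state A at pos 0, read 1 -> (A,1)->write 1,move L,goto B. Now: state=B, head=-1, tape[-2..2]=00110 (head:  ^)
Cells containing 1 after step 3: {0, 1} -> 2 cell(s)

Answer: 2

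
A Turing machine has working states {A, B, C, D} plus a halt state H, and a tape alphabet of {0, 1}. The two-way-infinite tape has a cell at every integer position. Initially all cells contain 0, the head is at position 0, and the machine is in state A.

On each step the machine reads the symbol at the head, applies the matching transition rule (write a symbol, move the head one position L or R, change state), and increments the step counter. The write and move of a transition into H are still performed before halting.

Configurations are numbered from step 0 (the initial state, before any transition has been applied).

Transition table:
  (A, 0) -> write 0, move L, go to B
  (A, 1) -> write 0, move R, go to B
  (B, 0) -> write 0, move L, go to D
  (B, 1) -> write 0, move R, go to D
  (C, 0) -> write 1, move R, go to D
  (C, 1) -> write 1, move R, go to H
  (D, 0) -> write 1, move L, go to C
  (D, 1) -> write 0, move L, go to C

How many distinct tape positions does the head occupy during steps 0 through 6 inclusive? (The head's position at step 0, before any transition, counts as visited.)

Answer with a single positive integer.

Answer: 4

Derivation:
Step 1: in state A at pos 0, read 0 -> (A,0)->write 0,move L,goto B. Now: state=B, head=-1, tape[-2..1]=0000 (head:  ^)
Step 2: in state B at pos -1, read 0 -> (B,0)->write 0,move L,goto D. Now: state=D, head=-2, tape[-3..1]=00000 (head:  ^)
Step 3: in state D at pos -2, read 0 -> (D,0)->write 1,move L,goto C. Now: state=C, head=-3, tape[-4..1]=001000 (head:  ^)
Step 4: in state C at pos -3, read 0 -> (C,0)->write 1,move R,goto D. Now: state=D, head=-2, tape[-4..1]=011000 (head:   ^)
Step 5: in state D at pos -2, read 1 -> (D,1)->write 0,move L,goto C. Now: state=C, head=-3, tape[-4..1]=010000 (head:  ^)
Step 6: in state C at pos -3, read 1 -> (C,1)->write 1,move R,goto H. Now: state=H, head=-2, tape[-4..1]=010000 (head:   ^)
Head positions at steps 0..6: starting at 0, distinct positions visited = {-3, -2, -1, 0} -> 4 position(s)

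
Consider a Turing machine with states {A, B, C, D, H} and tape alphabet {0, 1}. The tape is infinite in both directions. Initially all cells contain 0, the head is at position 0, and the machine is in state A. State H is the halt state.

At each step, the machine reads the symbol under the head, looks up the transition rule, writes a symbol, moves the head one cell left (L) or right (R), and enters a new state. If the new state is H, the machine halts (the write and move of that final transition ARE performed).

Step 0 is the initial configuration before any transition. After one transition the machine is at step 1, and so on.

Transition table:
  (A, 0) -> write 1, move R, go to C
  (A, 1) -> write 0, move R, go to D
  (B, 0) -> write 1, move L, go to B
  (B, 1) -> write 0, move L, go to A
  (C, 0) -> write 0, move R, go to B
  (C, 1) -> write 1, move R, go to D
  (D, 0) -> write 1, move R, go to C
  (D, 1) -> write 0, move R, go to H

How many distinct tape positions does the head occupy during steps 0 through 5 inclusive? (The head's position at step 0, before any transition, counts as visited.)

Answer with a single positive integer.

Answer: 4

Derivation:
Step 1: in state A at pos 0, read 0 -> (A,0)->write 1,move R,goto C. Now: state=C, head=1, tape[-1..2]=0100 (head:   ^)
Step 2: in state C at pos 1, read 0 -> (C,0)->write 0,move R,goto B. Now: state=B, head=2, tape[-1..3]=01000 (head:    ^)
Step 3: in state B at pos 2, read 0 -> (B,0)->write 1,move L,goto B. Now: state=B, head=1, tape[-1..3]=01010 (head:   ^)
Step 4: in state B at pos 1, read 0 -> (B,0)->write 1,move L,goto B. Now: state=B, head=0, tape[-1..3]=01110 (head:  ^)
Step 5: in state B at pos 0, read 1 -> (B,1)->write 0,move L,goto A. Now: state=A, head=-1, tape[-2..3]=000110 (head:  ^)
Head positions at steps 0..5: starting at 0, distinct positions visited = {-1, 0, 1, 2} -> 4 position(s)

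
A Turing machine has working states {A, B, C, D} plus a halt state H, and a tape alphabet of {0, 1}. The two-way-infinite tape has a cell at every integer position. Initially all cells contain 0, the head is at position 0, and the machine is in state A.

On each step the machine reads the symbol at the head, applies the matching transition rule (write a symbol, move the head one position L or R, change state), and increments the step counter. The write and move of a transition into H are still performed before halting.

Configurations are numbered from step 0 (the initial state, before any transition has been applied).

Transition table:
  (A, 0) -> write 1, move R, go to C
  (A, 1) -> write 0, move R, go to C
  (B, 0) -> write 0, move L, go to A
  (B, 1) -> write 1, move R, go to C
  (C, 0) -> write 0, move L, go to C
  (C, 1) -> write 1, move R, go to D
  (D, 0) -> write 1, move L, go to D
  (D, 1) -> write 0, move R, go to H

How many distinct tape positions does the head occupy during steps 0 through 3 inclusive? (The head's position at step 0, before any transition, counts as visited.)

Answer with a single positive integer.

Step 1: in state A at pos 0, read 0 -> (A,0)->write 1,move R,goto C. Now: state=C, head=1, tape[-1..2]=0100 (head:   ^)
Step 2: in state C at pos 1, read 0 -> (C,0)->write 0,move L,goto C. Now: state=C, head=0, tape[-1..2]=0100 (head:  ^)
Step 3: in state C at pos 0, read 1 -> (C,1)->write 1,move R,goto D. Now: state=D, head=1, tape[-1..2]=0100 (head:   ^)
Head positions at steps 0..3: starting at 0, distinct positions visited = {0, 1} -> 2 position(s)

Answer: 2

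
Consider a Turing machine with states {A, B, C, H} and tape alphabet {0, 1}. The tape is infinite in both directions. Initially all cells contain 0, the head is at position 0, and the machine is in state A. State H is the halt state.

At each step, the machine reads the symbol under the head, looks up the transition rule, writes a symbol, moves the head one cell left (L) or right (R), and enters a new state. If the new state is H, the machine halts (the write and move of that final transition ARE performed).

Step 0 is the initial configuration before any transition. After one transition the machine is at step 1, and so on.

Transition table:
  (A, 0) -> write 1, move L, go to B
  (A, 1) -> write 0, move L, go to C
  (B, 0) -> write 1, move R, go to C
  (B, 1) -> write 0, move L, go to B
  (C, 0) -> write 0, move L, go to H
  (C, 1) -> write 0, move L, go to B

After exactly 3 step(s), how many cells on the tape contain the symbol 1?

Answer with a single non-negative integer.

Step 1: in state A at pos 0, read 0 -> (A,0)->write 1,move L,goto B. Now: state=B, head=-1, tape[-2..1]=0010 (head:  ^)
Step 2: in state B at pos -1, read 0 -> (B,0)->write 1,move R,goto C. Now: state=C, head=0, tape[-2..1]=0110 (head:   ^)
Step 3: in state C at pos 0, read 1 -> (C,1)->write 0,move L,goto B. Now: state=B, head=-1, tape[-2..1]=0100 (head:  ^)
Cells containing 1 after step 3: {-1} -> 1 cell(s)

Answer: 1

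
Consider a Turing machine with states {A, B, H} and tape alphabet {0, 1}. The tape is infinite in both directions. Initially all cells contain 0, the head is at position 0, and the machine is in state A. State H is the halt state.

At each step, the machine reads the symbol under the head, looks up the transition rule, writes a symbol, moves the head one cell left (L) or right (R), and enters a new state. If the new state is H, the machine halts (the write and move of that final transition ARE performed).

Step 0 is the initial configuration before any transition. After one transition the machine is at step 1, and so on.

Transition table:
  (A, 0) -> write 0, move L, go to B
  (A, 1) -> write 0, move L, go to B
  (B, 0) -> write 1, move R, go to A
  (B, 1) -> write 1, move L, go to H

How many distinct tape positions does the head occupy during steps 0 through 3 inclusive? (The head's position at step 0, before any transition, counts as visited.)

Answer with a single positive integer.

Answer: 2

Derivation:
Step 1: in state A at pos 0, read 0 -> (A,0)->write 0,move L,goto B. Now: state=B, head=-1, tape[-2..1]=0000 (head:  ^)
Step 2: in state B at pos -1, read 0 -> (B,0)->write 1,move R,goto A. Now: state=A, head=0, tape[-2..1]=0100 (head:   ^)
Step 3: in state A at pos 0, read 0 -> (A,0)->write 0,move L,goto B. Now: state=B, head=-1, tape[-2..1]=0100 (head:  ^)
Head positions at steps 0..3: starting at 0, distinct positions visited = {-1, 0} -> 2 position(s)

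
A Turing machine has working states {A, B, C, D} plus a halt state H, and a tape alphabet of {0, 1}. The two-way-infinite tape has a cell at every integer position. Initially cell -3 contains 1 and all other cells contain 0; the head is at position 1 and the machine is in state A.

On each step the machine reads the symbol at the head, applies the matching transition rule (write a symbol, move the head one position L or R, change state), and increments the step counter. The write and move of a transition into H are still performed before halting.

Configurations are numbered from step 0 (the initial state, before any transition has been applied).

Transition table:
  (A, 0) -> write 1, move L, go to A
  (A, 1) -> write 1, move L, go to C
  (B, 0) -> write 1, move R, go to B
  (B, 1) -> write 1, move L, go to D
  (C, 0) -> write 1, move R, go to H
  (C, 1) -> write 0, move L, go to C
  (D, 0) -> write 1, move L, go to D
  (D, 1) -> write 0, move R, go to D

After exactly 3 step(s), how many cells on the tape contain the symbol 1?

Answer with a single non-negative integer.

Answer: 4

Derivation:
Step 1: in state A at pos 1, read 0 -> (A,0)->write 1,move L,goto A. Now: state=A, head=0, tape[-4..2]=0100010 (head:     ^)
Step 2: in state A at pos 0, read 0 -> (A,0)->write 1,move L,goto A. Now: state=A, head=-1, tape[-4..2]=0100110 (head:    ^)
Step 3: in state A at pos -1, read 0 -> (A,0)->write 1,move L,goto A. Now: state=A, head=-2, tape[-4..2]=0101110 (head:   ^)
Cells containing 1 after step 3: {-3, -1, 0, 1} -> 4 cell(s)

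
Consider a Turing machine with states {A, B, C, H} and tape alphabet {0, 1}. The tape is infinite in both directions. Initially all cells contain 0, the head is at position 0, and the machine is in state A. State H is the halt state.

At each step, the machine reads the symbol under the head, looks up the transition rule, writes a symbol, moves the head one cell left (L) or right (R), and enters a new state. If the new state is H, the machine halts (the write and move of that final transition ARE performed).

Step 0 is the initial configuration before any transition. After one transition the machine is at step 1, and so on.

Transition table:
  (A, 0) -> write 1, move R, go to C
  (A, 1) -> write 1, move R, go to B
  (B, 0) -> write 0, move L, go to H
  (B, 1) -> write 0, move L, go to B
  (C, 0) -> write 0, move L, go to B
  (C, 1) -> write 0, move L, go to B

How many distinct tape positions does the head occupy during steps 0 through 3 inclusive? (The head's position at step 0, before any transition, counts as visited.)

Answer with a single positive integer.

Answer: 3

Derivation:
Step 1: in state A at pos 0, read 0 -> (A,0)->write 1,move R,goto C. Now: state=C, head=1, tape[-1..2]=0100 (head:   ^)
Step 2: in state C at pos 1, read 0 -> (C,0)->write 0,move L,goto B. Now: state=B, head=0, tape[-1..2]=0100 (head:  ^)
Step 3: in state B at pos 0, read 1 -> (B,1)->write 0,move L,goto B. Now: state=B, head=-1, tape[-2..2]=00000 (head:  ^)
Head positions at steps 0..3: starting at 0, distinct positions visited = {-1, 0, 1} -> 3 position(s)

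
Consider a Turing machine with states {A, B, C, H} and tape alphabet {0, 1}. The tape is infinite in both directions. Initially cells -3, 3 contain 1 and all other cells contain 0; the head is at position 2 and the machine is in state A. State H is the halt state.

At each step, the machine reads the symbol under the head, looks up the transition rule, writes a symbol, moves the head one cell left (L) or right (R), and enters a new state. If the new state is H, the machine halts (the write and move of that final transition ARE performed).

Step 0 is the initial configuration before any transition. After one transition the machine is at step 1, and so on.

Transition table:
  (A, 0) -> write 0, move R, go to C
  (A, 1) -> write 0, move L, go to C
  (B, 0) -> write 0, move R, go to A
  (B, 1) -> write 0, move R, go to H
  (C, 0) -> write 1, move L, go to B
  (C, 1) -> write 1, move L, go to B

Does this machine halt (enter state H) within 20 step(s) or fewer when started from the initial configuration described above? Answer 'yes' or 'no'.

Answer: yes

Derivation:
Step 1: in state A at pos 2, read 0 -> (A,0)->write 0,move R,goto C. Now: state=C, head=3, tape[-4..4]=010000010 (head:        ^)
Step 2: in state C at pos 3, read 1 -> (C,1)->write 1,move L,goto B. Now: state=B, head=2, tape[-4..4]=010000010 (head:       ^)
Step 3: in state B at pos 2, read 0 -> (B,0)->write 0,move R,goto A. Now: state=A, head=3, tape[-4..4]=010000010 (head:        ^)
Step 4: in state A at pos 3, read 1 -> (A,1)->write 0,move L,goto C. Now: state=C, head=2, tape[-4..4]=010000000 (head:       ^)
Step 5: in state C at pos 2, read 0 -> (C,0)->write 1,move L,goto B. Now: state=B, head=1, tape[-4..4]=010000100 (head:      ^)
Step 6: in state B at pos 1, read 0 -> (B,0)->write 0,move R,goto A. Now: state=A, head=2, tape[-4..4]=010000100 (head:       ^)
Step 7: in state A at pos 2, read 1 -> (A,1)->write 0,move L,goto C. Now: state=C, head=1, tape[-4..4]=010000000 (head:      ^)
Step 8: in state C at pos 1, read 0 -> (C,0)->write 1,move L,goto B. Now: state=B, head=0, tape[-4..4]=010001000 (head:     ^)
Step 9: in state B at pos 0, read 0 -> (B,0)->write 0,move R,goto A. Now: state=A, head=1, tape[-4..4]=010001000 (head:      ^)
Step 10: in state A at pos 1, read 1 -> (A,1)->write 0,move L,goto C. Now: state=C, head=0, tape[-4..4]=010000000 (head:     ^)
Step 11: in state C at pos 0, read 0 -> (C,0)->write 1,move L,goto B. Now: state=B, head=-1, tape[-4..4]=010010000 (head:    ^)
Step 12: in state B at pos -1, read 0 -> (B,0)->write 0,move R,goto A. Now: state=A, head=0, tape[-4..4]=010010000 (head:     ^)
Step 13: in state A at pos 0, read 1 -> (A,1)->write 0,move L,goto C. Now: state=C, head=-1, tape[-4..4]=010000000 (head:    ^)
Step 14: in state C at pos -1, read 0 -> (C,0)->write 1,move L,goto B. Now: state=B, head=-2, tape[-4..4]=010100000 (head:   ^)
Step 15: in state B at pos -2, read 0 -> (B,0)->write 0,move R,goto A. Now: state=A, head=-1, tape[-4..4]=010100000 (head:    ^)
Step 16: in state A at pos -1, read 1 -> (A,1)->write 0,move L,goto C. Now: state=C, head=-2, tape[-4..4]=010000000 (head:   ^)
Step 17: in state C at pos -2, read 0 -> (C,0)->write 1,move L,goto B. Now: state=B, head=-3, tape[-4..4]=011000000 (head:  ^)
Step 18: in state B at pos -3, read 1 -> (B,1)->write 0,move R,goto H. Now: state=H, head=-2, tape[-4..4]=001000000 (head:   ^)
State H reached at step 18; 18 <= 20 -> yes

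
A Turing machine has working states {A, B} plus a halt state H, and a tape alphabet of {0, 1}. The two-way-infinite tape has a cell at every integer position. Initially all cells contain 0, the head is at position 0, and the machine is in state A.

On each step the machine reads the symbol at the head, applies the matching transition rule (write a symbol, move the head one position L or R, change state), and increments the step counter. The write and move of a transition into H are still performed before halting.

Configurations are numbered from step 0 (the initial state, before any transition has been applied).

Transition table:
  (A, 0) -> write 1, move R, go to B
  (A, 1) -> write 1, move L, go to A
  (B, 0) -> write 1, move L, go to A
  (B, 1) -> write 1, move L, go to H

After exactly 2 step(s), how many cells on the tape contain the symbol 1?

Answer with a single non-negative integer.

Answer: 2

Derivation:
Step 1: in state A at pos 0, read 0 -> (A,0)->write 1,move R,goto B. Now: state=B, head=1, tape[-1..2]=0100 (head:   ^)
Step 2: in state B at pos 1, read 0 -> (B,0)->write 1,move L,goto A. Now: state=A, head=0, tape[-1..2]=0110 (head:  ^)
Cells containing 1 after step 2: {0, 1} -> 2 cell(s)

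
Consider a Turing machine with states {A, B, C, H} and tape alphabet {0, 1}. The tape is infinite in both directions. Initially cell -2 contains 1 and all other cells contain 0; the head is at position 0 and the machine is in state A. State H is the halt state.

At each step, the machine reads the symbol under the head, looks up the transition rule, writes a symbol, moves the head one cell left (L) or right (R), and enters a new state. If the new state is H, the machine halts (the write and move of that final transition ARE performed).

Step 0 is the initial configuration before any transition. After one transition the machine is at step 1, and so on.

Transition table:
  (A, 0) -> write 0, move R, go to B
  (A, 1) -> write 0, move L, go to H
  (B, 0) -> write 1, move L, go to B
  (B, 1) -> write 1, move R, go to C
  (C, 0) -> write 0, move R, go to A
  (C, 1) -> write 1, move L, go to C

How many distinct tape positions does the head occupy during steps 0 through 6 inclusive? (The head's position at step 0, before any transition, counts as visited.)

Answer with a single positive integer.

Step 1: in state A at pos 0, read 0 -> (A,0)->write 0,move R,goto B. Now: state=B, head=1, tape[-3..2]=010000 (head:     ^)
Step 2: in state B at pos 1, read 0 -> (B,0)->write 1,move L,goto B. Now: state=B, head=0, tape[-3..2]=010010 (head:    ^)
Step 3: in state B at pos 0, read 0 -> (B,0)->write 1,move L,goto B. Now: state=B, head=-1, tape[-3..2]=010110 (head:   ^)
Step 4: in state B at pos -1, read 0 -> (B,0)->write 1,move L,goto B. Now: state=B, head=-2, tape[-3..2]=011110 (head:  ^)
Step 5: in state B at pos -2, read 1 -> (B,1)->write 1,move R,goto C. Now: state=C, head=-1, tape[-3..2]=011110 (head:   ^)
Step 6: in state C at pos -1, read 1 -> (C,1)->write 1,move L,goto C. Now: state=C, head=-2, tape[-3..2]=011110 (head:  ^)
Head positions at steps 0..6: starting at 0, distinct positions visited = {-2, -1, 0, 1} -> 4 position(s)

Answer: 4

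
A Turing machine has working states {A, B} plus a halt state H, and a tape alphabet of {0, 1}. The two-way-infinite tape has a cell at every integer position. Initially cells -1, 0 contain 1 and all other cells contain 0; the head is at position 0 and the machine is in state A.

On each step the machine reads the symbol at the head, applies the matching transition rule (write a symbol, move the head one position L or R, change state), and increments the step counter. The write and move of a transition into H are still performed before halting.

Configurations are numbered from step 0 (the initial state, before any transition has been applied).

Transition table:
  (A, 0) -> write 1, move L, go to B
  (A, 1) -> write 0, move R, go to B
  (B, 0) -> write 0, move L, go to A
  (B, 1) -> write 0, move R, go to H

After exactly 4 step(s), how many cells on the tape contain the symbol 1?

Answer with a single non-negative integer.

Step 1: in state A at pos 0, read 1 -> (A,1)->write 0,move R,goto B. Now: state=B, head=1, tape[-2..2]=01000 (head:    ^)
Step 2: in state B at pos 1, read 0 -> (B,0)->write 0,move L,goto A. Now: state=A, head=0, tape[-2..2]=01000 (head:   ^)
Step 3: in state A at pos 0, read 0 -> (A,0)->write 1,move L,goto B. Now: state=B, head=-1, tape[-2..2]=01100 (head:  ^)
Step 4: in state B at pos -1, read 1 -> (B,1)->write 0,move R,goto H. Now: state=H, head=0, tape[-2..2]=00100 (head:   ^)
Cells containing 1 after step 4: {0} -> 1 cell(s)

Answer: 1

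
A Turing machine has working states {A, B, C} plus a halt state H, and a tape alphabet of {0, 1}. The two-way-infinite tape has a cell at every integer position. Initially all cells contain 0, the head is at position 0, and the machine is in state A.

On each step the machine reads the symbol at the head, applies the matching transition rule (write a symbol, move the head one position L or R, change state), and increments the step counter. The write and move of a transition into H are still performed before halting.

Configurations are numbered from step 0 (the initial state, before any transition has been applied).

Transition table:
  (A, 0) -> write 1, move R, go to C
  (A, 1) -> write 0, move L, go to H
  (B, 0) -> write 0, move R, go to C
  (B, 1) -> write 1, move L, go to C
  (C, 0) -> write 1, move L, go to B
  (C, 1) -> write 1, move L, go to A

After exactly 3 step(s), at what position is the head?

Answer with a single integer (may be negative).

Step 1: in state A at pos 0, read 0 -> (A,0)->write 1,move R,goto C. Now: state=C, head=1, tape[-1..2]=0100 (head:   ^)
Step 2: in state C at pos 1, read 0 -> (C,0)->write 1,move L,goto B. Now: state=B, head=0, tape[-1..2]=0110 (head:  ^)
Step 3: in state B at pos 0, read 1 -> (B,1)->write 1,move L,goto C. Now: state=C, head=-1, tape[-2..2]=00110 (head:  ^)

Answer: -1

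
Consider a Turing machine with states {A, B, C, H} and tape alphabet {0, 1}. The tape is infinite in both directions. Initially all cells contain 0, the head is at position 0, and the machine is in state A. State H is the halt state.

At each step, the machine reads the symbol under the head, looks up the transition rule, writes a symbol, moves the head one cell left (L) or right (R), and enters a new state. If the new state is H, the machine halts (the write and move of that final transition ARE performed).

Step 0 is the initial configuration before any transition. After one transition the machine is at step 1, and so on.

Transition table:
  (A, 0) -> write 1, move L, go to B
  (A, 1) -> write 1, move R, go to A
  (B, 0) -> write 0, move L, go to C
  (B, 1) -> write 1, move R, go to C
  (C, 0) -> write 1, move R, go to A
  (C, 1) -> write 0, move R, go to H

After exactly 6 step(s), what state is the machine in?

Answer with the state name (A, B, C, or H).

Step 1: in state A at pos 0, read 0 -> (A,0)->write 1,move L,goto B. Now: state=B, head=-1, tape[-2..1]=0010 (head:  ^)
Step 2: in state B at pos -1, read 0 -> (B,0)->write 0,move L,goto C. Now: state=C, head=-2, tape[-3..1]=00010 (head:  ^)
Step 3: in state C at pos -2, read 0 -> (C,0)->write 1,move R,goto A. Now: state=A, head=-1, tape[-3..1]=01010 (head:   ^)
Step 4: in state A at pos -1, read 0 -> (A,0)->write 1,move L,goto B. Now: state=B, head=-2, tape[-3..1]=01110 (head:  ^)
Step 5: in state B at pos -2, read 1 -> (B,1)->write 1,move R,goto C. Now: state=C, head=-1, tape[-3..1]=01110 (head:   ^)
Step 6: in state C at pos -1, read 1 -> (C,1)->write 0,move R,goto H. Now: state=H, head=0, tape[-3..1]=01010 (head:    ^)

Answer: H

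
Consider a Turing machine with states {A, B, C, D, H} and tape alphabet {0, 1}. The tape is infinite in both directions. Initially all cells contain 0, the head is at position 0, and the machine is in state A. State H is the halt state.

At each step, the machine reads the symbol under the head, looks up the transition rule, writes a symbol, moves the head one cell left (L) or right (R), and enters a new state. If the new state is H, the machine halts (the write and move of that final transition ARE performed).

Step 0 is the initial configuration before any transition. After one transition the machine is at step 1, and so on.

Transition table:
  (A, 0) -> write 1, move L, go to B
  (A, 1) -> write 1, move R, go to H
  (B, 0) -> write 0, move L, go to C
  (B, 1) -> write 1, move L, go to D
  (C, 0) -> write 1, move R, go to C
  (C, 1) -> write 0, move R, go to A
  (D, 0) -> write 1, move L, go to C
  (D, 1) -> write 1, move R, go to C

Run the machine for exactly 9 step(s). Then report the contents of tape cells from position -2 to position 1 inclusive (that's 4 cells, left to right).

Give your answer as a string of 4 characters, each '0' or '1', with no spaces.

Step 1: in state A at pos 0, read 0 -> (A,0)->write 1,move L,goto B. Now: state=B, head=-1, tape[-2..1]=0010 (head:  ^)
Step 2: in state B at pos -1, read 0 -> (B,0)->write 0,move L,goto C. Now: state=C, head=-2, tape[-3..1]=00010 (head:  ^)
Step 3: in state C at pos -2, read 0 -> (C,0)->write 1,move R,goto C. Now: state=C, head=-1, tape[-3..1]=01010 (head:   ^)
Step 4: in state C at pos -1, read 0 -> (C,0)->write 1,move R,goto C. Now: state=C, head=0, tape[-3..1]=01110 (head:    ^)
Step 5: in state C at pos 0, read 1 -> (C,1)->write 0,move R,goto A. Now: state=A, head=1, tape[-3..2]=011000 (head:     ^)
Step 6: in state A at pos 1, read 0 -> (A,0)->write 1,move L,goto B. Now: state=B, head=0, tape[-3..2]=011010 (head:    ^)
Step 7: in state B at pos 0, read 0 -> (B,0)->write 0,move L,goto C. Now: state=C, head=-1, tape[-3..2]=011010 (head:   ^)
Step 8: in state C at pos -1, read 1 -> (C,1)->write 0,move R,goto A. Now: state=A, head=0, tape[-3..2]=010010 (head:    ^)
Step 9: in state A at pos 0, read 0 -> (A,0)->write 1,move L,goto B. Now: state=B, head=-1, tape[-3..2]=010110 (head:   ^)

Answer: 1011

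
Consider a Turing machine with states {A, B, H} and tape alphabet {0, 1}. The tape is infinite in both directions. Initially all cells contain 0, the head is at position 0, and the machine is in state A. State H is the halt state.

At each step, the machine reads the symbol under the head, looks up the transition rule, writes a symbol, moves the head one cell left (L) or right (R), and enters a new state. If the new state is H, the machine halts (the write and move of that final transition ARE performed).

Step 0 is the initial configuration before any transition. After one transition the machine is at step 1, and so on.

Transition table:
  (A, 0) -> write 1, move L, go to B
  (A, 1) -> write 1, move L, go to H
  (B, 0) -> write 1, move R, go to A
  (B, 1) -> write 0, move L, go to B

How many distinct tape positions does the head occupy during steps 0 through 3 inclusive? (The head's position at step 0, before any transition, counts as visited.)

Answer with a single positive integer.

Answer: 2

Derivation:
Step 1: in state A at pos 0, read 0 -> (A,0)->write 1,move L,goto B. Now: state=B, head=-1, tape[-2..1]=0010 (head:  ^)
Step 2: in state B at pos -1, read 0 -> (B,0)->write 1,move R,goto A. Now: state=A, head=0, tape[-2..1]=0110 (head:   ^)
Step 3: in state A at pos 0, read 1 -> (A,1)->write 1,move L,goto H. Now: state=H, head=-1, tape[-2..1]=0110 (head:  ^)
Head positions at steps 0..3: starting at 0, distinct positions visited = {-1, 0} -> 2 position(s)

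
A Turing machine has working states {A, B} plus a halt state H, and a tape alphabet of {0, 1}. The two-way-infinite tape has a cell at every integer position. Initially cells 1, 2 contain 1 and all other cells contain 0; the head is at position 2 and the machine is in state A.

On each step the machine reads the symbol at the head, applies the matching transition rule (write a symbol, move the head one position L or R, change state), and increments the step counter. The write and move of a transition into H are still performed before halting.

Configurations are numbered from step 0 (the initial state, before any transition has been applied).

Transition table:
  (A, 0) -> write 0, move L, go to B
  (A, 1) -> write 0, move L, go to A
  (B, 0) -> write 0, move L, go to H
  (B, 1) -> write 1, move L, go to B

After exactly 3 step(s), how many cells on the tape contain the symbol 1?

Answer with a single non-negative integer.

Answer: 0

Derivation:
Step 1: in state A at pos 2, read 1 -> (A,1)->write 0,move L,goto A. Now: state=A, head=1, tape[0..3]=0100 (head:  ^)
Step 2: in state A at pos 1, read 1 -> (A,1)->write 0,move L,goto A. Now: state=A, head=0, tape[-1..3]=00000 (head:  ^)
Step 3: in state A at pos 0, read 0 -> (A,0)->write 0,move L,goto B. Now: state=B, head=-1, tape[-2..3]=000000 (head:  ^)
No cell contains 1 after step 3 -> 0 cell(s)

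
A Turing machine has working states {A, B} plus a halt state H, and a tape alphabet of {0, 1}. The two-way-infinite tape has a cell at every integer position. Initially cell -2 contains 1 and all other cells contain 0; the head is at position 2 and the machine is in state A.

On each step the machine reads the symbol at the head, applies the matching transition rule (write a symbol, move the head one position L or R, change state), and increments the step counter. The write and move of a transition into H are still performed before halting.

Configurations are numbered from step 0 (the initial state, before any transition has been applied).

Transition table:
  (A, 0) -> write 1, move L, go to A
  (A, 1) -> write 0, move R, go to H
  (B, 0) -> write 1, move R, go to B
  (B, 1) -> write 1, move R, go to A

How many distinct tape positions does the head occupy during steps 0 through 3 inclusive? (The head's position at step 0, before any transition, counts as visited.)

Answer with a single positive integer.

Step 1: in state A at pos 2, read 0 -> (A,0)->write 1,move L,goto A. Now: state=A, head=1, tape[-3..3]=0100010 (head:     ^)
Step 2: in state A at pos 1, read 0 -> (A,0)->write 1,move L,goto A. Now: state=A, head=0, tape[-3..3]=0100110 (head:    ^)
Step 3: in state A at pos 0, read 0 -> (A,0)->write 1,move L,goto A. Now: state=A, head=-1, tape[-3..3]=0101110 (head:   ^)
Head positions at steps 0..3: starting at 2, distinct positions visited = {-1, 0, 1, 2} -> 4 position(s)

Answer: 4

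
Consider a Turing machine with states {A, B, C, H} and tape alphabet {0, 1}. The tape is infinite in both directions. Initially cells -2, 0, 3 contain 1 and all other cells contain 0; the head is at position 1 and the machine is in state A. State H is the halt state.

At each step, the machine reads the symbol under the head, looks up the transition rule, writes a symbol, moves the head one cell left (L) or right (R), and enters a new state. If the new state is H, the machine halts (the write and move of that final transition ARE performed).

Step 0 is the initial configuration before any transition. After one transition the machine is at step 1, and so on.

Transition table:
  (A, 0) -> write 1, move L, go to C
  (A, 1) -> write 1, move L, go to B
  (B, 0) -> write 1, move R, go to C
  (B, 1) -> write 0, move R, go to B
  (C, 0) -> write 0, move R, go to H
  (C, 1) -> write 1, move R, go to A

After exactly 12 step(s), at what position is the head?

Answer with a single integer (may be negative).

Step 1: in state A at pos 1, read 0 -> (A,0)->write 1,move L,goto C. Now: state=C, head=0, tape[-3..4]=01011010 (head:    ^)
Step 2: in state C at pos 0, read 1 -> (C,1)->write 1,move R,goto A. Now: state=A, head=1, tape[-3..4]=01011010 (head:     ^)
Step 3: in state A at pos 1, read 1 -> (A,1)->write 1,move L,goto B. Now: state=B, head=0, tape[-3..4]=01011010 (head:    ^)
Step 4: in state B at pos 0, read 1 -> (B,1)->write 0,move R,goto B. Now: state=B, head=1, tape[-3..4]=01001010 (head:     ^)
Step 5: in state B at pos 1, read 1 -> (B,1)->write 0,move R,goto B. Now: state=B, head=2, tape[-3..4]=01000010 (head:      ^)
Step 6: in state B at pos 2, read 0 -> (B,0)->write 1,move R,goto C. Now: state=C, head=3, tape[-3..4]=01000110 (head:       ^)
Step 7: in state C at pos 3, read 1 -> (C,1)->write 1,move R,goto A. Now: state=A, head=4, tape[-3..5]=010001100 (head:        ^)
Step 8: in state A at pos 4, read 0 -> (A,0)->write 1,move L,goto C. Now: state=C, head=3, tape[-3..5]=010001110 (head:       ^)
Step 9: in state C at pos 3, read 1 -> (C,1)->write 1,move R,goto A. Now: state=A, head=4, tape[-3..5]=010001110 (head:        ^)
Step 10: in state A at pos 4, read 1 -> (A,1)->write 1,move L,goto B. Now: state=B, head=3, tape[-3..5]=010001110 (head:       ^)
Step 11: in state B at pos 3, read 1 -> (B,1)->write 0,move R,goto B. Now: state=B, head=4, tape[-3..5]=010001010 (head:        ^)
Step 12: in state B at pos 4, read 1 -> (B,1)->write 0,move R,goto B. Now: state=B, head=5, tape[-3..6]=0100010000 (head:         ^)

Answer: 5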